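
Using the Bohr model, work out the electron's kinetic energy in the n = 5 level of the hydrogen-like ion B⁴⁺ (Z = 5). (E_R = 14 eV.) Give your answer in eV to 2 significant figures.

14 eV

For a Coulomb orbit the virial theorem gives K = −E_n.
E_n = −E_R·Z²/n², so K = E_R·Z²/n² = 14 × 5²/5² = 14 eV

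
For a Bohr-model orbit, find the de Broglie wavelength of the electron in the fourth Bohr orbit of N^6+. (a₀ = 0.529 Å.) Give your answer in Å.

The Bohr quantisation condition is nλ = 2πr_n.
r_n = n²a₀/Z = 1.21 Å
λ = 2πr_n/n = 2π·1.21/4 = 1.90 Å

1.90 Å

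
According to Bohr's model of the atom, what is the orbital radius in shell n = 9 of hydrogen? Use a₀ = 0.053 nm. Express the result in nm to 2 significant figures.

r_n = n²a₀/Z = 9² × 0.053 / 1
    = 81 × 0.053 / 1 = 4.3 nm

4.3 nm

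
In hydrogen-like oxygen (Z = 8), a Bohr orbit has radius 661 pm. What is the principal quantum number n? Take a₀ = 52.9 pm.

10

r_n = n²a₀/Z ⇒ n² = rZ/a₀ = 661 × 8 / 52.9 ≈ 99.96
n = 10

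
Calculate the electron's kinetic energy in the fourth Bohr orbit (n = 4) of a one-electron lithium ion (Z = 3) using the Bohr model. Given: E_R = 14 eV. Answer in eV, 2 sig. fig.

For a Coulomb orbit the virial theorem gives K = −E_n.
E_n = −E_R·Z²/n², so K = E_R·Z²/n² = 14 × 3²/4² = 7.9 eV

7.9 eV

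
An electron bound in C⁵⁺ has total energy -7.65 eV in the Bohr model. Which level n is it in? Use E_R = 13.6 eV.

E_n = −E_R Z²/n² ⇒ n² = E_R Z²/(−E_n) = 13.6 × 6² / 7.65 ≈ 64.00
n = 8

8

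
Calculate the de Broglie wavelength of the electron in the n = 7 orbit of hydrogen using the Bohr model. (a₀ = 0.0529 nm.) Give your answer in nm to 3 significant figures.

2.33 nm

The Bohr quantisation condition is nλ = 2πr_n.
r_n = n²a₀/Z = 2.59 nm
λ = 2πr_n/n = 2π·2.59/7 = 2.33 nm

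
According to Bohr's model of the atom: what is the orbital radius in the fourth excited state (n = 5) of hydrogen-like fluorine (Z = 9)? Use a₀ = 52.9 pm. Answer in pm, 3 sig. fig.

147 pm

r_n = n²a₀/Z = 5² × 52.9 / 9
    = 25 × 52.9 / 9 = 147 pm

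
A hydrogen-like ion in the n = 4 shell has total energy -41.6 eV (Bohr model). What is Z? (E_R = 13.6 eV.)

E_n = −E_R Z²/n² ⇒ Z² = −E_n n²/E_R = 41.6 × 4² / 13.6 ≈ 48.94
Z = 7

7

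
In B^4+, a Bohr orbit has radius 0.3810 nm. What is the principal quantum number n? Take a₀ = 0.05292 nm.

r_n = n²a₀/Z ⇒ n² = rZ/a₀ = 0.3810 × 5 / 0.05292 ≈ 36.00
n = 6

6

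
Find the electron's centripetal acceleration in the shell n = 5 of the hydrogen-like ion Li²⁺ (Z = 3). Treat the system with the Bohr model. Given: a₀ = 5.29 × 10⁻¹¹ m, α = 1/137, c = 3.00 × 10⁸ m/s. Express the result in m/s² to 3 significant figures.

r = n²a₀/Z = 4.41 × 10⁻¹⁰ m, v = Zαc/n = 1.31 × 10⁶ m/s
a = v²/r = (1.31 × 10⁶)² / 4.41 × 10⁻¹⁰ = 3.92 × 10²¹ m/s²

3.92 × 10²¹ m/s²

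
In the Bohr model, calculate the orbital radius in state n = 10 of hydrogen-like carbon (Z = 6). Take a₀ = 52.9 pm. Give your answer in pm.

r_n = n²a₀/Z = 10² × 52.9 / 6
    = 100 × 52.9 / 6 = 882 pm

882 pm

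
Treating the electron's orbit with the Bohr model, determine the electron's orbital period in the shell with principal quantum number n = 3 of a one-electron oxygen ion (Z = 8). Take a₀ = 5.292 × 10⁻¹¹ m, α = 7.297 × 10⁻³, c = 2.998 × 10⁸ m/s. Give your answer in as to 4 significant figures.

64.12 as

r = n²a₀/Z = 3²·5.292 × 10⁻¹¹/8 = 5.954 × 10⁻¹¹ m
v = Zαc/n = 8·0.007297·2.998 × 10⁸/3 = 5.834 × 10⁶ m/s
T = 2πr/v = 6.412 × 10⁻¹⁷ s = 64.12 as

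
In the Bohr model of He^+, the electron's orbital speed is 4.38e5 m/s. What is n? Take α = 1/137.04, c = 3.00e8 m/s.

10

v_n = Zαc/n ⇒ n = Zαc/v = 2 × 0.00730 × 3.00e8 / 4.38e5 ≈ 10.00
n = 10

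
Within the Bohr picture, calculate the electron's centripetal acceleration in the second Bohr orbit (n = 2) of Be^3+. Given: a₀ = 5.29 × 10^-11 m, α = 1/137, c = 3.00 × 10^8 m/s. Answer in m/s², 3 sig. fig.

r = n²a₀/Z = 5.29 × 10^-11 m, v = Zαc/n = 4.38 × 10^6 m/s
a = v²/r = (4.38 × 10^6)² / 5.29 × 10^-11 = 3.63 × 10^23 m/s²

3.63 × 10^23 m/s²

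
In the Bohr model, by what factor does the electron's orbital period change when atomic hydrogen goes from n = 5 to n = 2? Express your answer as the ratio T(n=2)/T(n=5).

T ∝ Z^-2 · n^3; with Z fixed, T ∝ n^3.
T(n=2)/T(n=5) = (2/5)^3 = 8/125

8/125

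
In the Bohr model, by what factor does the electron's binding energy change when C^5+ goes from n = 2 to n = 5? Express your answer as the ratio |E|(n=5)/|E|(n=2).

|E| ∝ Z^2 · n^-2; with Z fixed, |E| ∝ n^-2.
|E|(n=5)/|E|(n=2) = (5/2)^-2 = 4/25

4/25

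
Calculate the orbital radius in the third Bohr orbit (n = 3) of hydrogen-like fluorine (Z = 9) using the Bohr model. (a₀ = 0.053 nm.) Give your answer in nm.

0.053 nm

r_n = n²a₀/Z = 3² × 0.053 / 9
    = 9 × 0.053 / 9 = 0.053 nm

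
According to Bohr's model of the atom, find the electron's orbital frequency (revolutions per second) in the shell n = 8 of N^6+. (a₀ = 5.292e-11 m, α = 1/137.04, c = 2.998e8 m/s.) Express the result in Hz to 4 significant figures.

r = n²a₀/Z = 4.838e-10 m, v = Zαc/n = 1.914e6 m/s
f = v/(2πr) = 6.297e14 Hz

6.297e14 Hz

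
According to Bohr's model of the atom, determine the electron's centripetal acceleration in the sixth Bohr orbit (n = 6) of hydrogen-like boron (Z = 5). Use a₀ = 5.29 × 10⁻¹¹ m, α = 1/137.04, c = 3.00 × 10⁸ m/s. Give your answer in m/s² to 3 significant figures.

8.74 × 10²¹ m/s²

r = n²a₀/Z = 3.81 × 10⁻¹⁰ m, v = Zαc/n = 1.82 × 10⁶ m/s
a = v²/r = (1.82 × 10⁶)² / 3.81 × 10⁻¹⁰ = 8.74 × 10²¹ m/s²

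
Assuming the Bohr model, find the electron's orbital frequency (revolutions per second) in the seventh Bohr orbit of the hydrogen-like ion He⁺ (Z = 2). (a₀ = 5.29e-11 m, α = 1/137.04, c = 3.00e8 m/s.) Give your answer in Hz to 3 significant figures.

r = n²a₀/Z = 1.30e-9 m, v = Zαc/n = 6.25e5 m/s
f = v/(2πr) = 7.68e13 Hz

7.68e13 Hz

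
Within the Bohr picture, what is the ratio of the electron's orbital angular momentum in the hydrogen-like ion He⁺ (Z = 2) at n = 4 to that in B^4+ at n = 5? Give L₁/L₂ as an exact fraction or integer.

L = nℏ is independent of Z.
L₁/L₂ = n₁/n₂ = 4/5 = 4/5

4/5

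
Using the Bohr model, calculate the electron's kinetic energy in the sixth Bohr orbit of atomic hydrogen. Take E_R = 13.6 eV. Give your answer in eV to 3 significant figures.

For a Coulomb orbit the virial theorem gives K = −E_n.
E_n = −E_R·Z²/n², so K = E_R·Z²/n² = 13.6 × 1²/6² = 0.378 eV

0.378 eV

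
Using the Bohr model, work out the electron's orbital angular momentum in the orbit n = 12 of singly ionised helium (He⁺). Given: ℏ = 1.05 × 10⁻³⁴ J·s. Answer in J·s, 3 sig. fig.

1.26 × 10⁻³³ J·s

L_n = nℏ = 12 × 1.05 × 10⁻³⁴ = 1.26 × 10⁻³³ J·s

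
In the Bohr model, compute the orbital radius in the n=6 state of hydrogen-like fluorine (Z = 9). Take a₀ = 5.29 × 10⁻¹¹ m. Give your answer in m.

2.12 × 10⁻¹⁰ m

r_n = n²a₀/Z = 6² × 5.29 × 10⁻¹¹ / 9
    = 36 × 5.29 × 10⁻¹¹ / 9 = 2.12 × 10⁻¹⁰ m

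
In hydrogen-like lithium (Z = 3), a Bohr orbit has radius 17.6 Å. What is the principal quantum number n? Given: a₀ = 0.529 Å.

r_n = n²a₀/Z ⇒ n² = rZ/a₀ = 17.6 × 3 / 0.529 ≈ 99.81
n = 10

10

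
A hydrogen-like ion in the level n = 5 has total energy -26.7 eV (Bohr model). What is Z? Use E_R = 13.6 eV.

7

E_n = −E_R Z²/n² ⇒ Z² = −E_n n²/E_R = 26.7 × 5² / 13.6 ≈ 49.08
Z = 7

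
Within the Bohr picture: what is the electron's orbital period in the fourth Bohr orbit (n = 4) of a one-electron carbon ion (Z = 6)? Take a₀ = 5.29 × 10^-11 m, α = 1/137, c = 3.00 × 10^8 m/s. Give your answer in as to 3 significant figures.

r = n²a₀/Z = 4²·5.29 × 10^-11/6 = 1.41 × 10^-10 m
v = Zαc/n = 6·0.00730·3.00 × 10^8/4 = 3.28 × 10^6 m/s
T = 2πr/v = 2.70 × 10^-16 s = 270 as

270 as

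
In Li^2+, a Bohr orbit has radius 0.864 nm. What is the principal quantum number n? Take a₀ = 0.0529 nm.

7

r_n = n²a₀/Z ⇒ n² = rZ/a₀ = 0.864 × 3 / 0.0529 ≈ 49.00
n = 7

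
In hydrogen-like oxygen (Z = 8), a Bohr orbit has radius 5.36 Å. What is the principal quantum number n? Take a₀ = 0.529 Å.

r_n = n²a₀/Z ⇒ n² = rZ/a₀ = 5.36 × 8 / 0.529 ≈ 81.06
n = 9

9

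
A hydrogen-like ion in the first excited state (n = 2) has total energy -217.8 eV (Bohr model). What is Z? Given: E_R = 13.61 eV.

8

E_n = −E_R Z²/n² ⇒ Z² = −E_n n²/E_R = 217.8 × 2² / 13.61 ≈ 64.01
Z = 8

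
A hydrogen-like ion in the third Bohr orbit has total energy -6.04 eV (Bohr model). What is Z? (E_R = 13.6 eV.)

E_n = −E_R Z²/n² ⇒ Z² = −E_n n²/E_R = 6.04 × 3² / 13.6 ≈ 4.00
Z = 2

2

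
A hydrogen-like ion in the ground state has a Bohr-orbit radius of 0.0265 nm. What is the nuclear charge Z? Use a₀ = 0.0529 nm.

2

r_n = n²a₀/Z ⇒ Z = n²a₀/r = 1² × 0.0529 / 0.0265 ≈ 2.00
Z = 2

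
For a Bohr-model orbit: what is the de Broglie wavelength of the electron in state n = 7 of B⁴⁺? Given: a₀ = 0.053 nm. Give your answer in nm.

The Bohr quantisation condition is nλ = 2πr_n.
r_n = n²a₀/Z = 0.52 nm
λ = 2πr_n/n = 2π·0.52/7 = 0.47 nm

0.47 nm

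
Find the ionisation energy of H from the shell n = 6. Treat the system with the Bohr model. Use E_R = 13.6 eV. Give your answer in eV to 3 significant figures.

E_n = −E_R·Z²/n² = −13.6 × 1²/6² eV = -0.378 eV
Ionisation energy = −E_n = 0.378 eV

0.378 eV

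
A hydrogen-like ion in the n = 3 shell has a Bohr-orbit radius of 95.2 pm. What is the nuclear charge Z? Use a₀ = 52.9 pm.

r_n = n²a₀/Z ⇒ Z = n²a₀/r = 3² × 52.9 / 95.2 ≈ 5.00
Z = 5

5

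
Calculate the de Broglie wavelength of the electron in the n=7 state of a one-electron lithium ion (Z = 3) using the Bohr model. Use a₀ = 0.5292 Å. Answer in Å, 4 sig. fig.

7.758 Å

The Bohr quantisation condition is nλ = 2πr_n.
r_n = n²a₀/Z = 8.644 Å
λ = 2πr_n/n = 2π·8.644/7 = 7.758 Å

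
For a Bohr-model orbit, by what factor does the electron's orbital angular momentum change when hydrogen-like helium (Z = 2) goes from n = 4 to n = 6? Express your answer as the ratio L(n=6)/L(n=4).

3/2

L = nℏ depends only on n, so L ∝ n.
L(n=6)/L(n=4) = (6/4)^1 = 3/2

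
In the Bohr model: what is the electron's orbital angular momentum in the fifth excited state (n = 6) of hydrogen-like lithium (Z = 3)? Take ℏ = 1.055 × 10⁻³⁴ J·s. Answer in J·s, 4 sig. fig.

L_n = nℏ = 6 × 1.055 × 10⁻³⁴ = 6.330 × 10⁻³⁴ J·s

6.330 × 10⁻³⁴ J·s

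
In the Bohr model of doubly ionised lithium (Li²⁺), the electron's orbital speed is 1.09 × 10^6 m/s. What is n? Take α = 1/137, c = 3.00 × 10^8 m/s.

v_n = Zαc/n ⇒ n = Zαc/v = 3 × 0.00730 × 3.00 × 10^8 / 1.09 × 10^6 ≈ 6.03
n = 6

6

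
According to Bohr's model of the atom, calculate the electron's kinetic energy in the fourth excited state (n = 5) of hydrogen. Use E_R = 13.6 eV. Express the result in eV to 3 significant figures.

For a Coulomb orbit the virial theorem gives K = −E_n.
E_n = −E_R·Z²/n², so K = E_R·Z²/n² = 13.6 × 1²/5² = 0.544 eV

0.544 eV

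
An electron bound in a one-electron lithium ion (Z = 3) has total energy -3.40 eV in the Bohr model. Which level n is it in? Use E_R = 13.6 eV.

6

E_n = −E_R Z²/n² ⇒ n² = E_R Z²/(−E_n) = 13.6 × 3² / 3.40 ≈ 36.00
n = 6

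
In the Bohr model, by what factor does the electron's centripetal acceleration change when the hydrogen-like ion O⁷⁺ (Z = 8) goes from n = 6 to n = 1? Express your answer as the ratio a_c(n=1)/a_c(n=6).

a_c ∝ Z^3 · n^-4; with Z fixed, a_c ∝ n^-4.
a_c(n=1)/a_c(n=6) = (1/6)^-4 = 1296

1296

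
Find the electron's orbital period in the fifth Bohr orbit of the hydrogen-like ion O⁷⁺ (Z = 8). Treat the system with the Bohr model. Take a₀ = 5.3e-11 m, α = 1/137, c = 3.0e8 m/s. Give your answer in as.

300 as

r = n²a₀/Z = 5²·5.3e-11/8 = 1.7e-10 m
v = Zαc/n = 8·0.0073·3.0e8/5 = 3.5e6 m/s
T = 2πr/v = 3.0e-16 s = 300 as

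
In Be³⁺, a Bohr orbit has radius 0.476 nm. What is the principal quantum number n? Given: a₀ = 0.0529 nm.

6

r_n = n²a₀/Z ⇒ n² = rZ/a₀ = 0.476 × 4 / 0.0529 ≈ 35.99
n = 6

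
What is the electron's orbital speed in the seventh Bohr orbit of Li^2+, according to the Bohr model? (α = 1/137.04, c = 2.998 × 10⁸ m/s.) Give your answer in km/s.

937.6 km/s

v_n = Zαc/n = 3 × 0.007297 × 2.998 × 10⁸ / 7
    = 937.6 km/s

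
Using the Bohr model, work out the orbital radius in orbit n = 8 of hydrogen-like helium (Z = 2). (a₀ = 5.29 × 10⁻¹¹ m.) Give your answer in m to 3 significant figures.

1.69 × 10⁻⁹ m

r_n = n²a₀/Z = 8² × 5.29 × 10⁻¹¹ / 2
    = 64 × 5.29 × 10⁻¹¹ / 2 = 1.69 × 10⁻⁹ m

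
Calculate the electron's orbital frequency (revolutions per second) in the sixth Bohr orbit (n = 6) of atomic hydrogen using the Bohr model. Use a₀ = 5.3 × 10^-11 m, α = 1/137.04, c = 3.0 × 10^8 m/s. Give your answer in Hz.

3.0 × 10^13 Hz

r = n²a₀/Z = 1.9 × 10^-9 m, v = Zαc/n = 3.6 × 10^5 m/s
f = v/(2πr) = 3.0 × 10^13 Hz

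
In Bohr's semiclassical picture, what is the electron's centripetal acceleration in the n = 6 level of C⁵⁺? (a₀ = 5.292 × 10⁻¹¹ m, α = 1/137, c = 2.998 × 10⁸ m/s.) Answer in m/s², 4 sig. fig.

r = n²a₀/Z = 3.175 × 10⁻¹⁰ m, v = Zαc/n = 2.188 × 10⁶ m/s
a = v²/r = (2.188 × 10⁶)² / 3.175 × 10⁻¹⁰ = 1.508 × 10²² m/s²

1.508 × 10²² m/s²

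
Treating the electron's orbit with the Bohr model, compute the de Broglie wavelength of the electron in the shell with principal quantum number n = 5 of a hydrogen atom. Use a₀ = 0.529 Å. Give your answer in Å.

The Bohr quantisation condition is nλ = 2πr_n.
r_n = n²a₀/Z = 13.2 Å
λ = 2πr_n/n = 2π·13.2/5 = 16.6 Å

16.6 Å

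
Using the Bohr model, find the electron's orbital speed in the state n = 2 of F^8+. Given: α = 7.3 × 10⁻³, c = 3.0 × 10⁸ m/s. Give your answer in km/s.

v_n = Zαc/n = 9 × 0.0073 × 3.0 × 10⁸ / 2
    = 9900 km/s

9900 km/s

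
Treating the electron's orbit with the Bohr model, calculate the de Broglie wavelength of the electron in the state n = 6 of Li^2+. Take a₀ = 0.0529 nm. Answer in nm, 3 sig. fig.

The Bohr quantisation condition is nλ = 2πr_n.
r_n = n²a₀/Z = 0.635 nm
λ = 2πr_n/n = 2π·0.635/6 = 0.665 nm

0.665 nm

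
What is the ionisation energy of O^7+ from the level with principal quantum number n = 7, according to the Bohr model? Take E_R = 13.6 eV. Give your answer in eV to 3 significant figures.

17.8 eV

E_n = −E_R·Z²/n² = −13.6 × 8²/7² eV = -17.8 eV
Ionisation energy = −E_n = 17.8 eV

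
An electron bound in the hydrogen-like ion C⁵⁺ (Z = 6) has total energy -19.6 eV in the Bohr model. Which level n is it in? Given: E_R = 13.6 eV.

E_n = −E_R Z²/n² ⇒ n² = E_R Z²/(−E_n) = 13.6 × 6² / 19.6 ≈ 24.98
n = 5

5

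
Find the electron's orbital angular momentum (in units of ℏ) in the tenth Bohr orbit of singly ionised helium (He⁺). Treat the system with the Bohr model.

10

L_n = nℏ, so L/ℏ = n = 10.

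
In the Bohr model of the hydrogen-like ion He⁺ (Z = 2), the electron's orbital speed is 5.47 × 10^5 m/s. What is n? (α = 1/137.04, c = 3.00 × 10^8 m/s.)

v_n = Zαc/n ⇒ n = Zαc/v = 2 × 0.00730 × 3.00 × 10^8 / 5.47 × 10^5 ≈ 8.00
n = 8

8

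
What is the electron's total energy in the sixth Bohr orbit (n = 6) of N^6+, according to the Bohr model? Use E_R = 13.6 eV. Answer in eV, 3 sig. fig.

E_n = −E_R·Z²/n² = −13.6 × 7²/6² = -18.5 eV

-18.5 eV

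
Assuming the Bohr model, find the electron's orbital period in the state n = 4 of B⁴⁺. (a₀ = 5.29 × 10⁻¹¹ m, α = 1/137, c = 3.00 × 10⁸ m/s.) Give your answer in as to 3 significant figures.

389 as

r = n²a₀/Z = 4²·5.29 × 10⁻¹¹/5 = 1.69 × 10⁻¹⁰ m
v = Zαc/n = 5·0.00730·3.00 × 10⁸/4 = 2.74 × 10⁶ m/s
T = 2πr/v = 3.89 × 10⁻¹⁶ s = 389 as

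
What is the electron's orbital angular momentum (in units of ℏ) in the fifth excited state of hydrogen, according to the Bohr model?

6

L_n = nℏ, so L/ℏ = n = 6.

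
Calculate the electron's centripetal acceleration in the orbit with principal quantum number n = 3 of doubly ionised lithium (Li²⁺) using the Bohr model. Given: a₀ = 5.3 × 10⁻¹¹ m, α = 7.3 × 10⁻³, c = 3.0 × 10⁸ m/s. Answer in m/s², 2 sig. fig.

3.0 × 10²² m/s²

r = n²a₀/Z = 1.6 × 10⁻¹⁰ m, v = Zαc/n = 2.2 × 10⁶ m/s
a = v²/r = (2.2 × 10⁶)² / 1.6 × 10⁻¹⁰ = 3.0 × 10²² m/s²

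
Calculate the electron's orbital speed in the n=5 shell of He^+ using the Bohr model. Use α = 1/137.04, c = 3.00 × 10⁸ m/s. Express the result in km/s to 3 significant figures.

v_n = Zαc/n = 2 × 0.00730 × 3.00 × 10⁸ / 5
    = 876 km/s

876 km/s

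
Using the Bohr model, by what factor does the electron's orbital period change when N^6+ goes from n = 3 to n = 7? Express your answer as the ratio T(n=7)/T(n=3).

T ∝ Z^-2 · n^3; with Z fixed, T ∝ n^3.
T(n=7)/T(n=3) = (7/3)^3 = 343/27

343/27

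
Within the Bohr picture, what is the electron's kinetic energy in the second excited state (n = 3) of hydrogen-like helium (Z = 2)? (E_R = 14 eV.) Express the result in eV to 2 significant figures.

For a Coulomb orbit the virial theorem gives K = −E_n.
E_n = −E_R·Z²/n², so K = E_R·Z²/n² = 14 × 2²/3² = 6.2 eV

6.2 eV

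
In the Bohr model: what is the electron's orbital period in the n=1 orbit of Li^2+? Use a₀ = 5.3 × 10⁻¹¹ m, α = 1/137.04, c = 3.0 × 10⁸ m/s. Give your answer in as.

17 as

r = n²a₀/Z = 1²·5.3 × 10⁻¹¹/3 = 1.8 × 10⁻¹¹ m
v = Zαc/n = 3·0.0073·3.0 × 10⁸/1 = 6.6 × 10⁶ m/s
T = 2πr/v = 1.7 × 10⁻¹⁷ s = 17 as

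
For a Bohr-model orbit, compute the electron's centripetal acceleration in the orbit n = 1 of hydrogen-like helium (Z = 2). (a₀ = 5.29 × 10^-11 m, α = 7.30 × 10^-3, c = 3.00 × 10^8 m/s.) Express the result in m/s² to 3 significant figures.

r = n²a₀/Z = 2.65 × 10^-11 m, v = Zαc/n = 4.38 × 10^6 m/s
a = v²/r = (4.38 × 10^6)² / 2.65 × 10^-11 = 7.25 × 10^23 m/s²

7.25 × 10^23 m/s²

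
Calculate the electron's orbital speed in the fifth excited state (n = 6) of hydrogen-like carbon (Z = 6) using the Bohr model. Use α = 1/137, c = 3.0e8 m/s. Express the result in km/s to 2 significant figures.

v_n = Zαc/n = 6 × 0.0073 × 3.0e8 / 6
    = 2200 km/s

2200 km/s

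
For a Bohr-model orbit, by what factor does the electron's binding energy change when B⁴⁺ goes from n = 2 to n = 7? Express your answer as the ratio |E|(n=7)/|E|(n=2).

|E| ∝ Z^2 · n^-2; with Z fixed, |E| ∝ n^-2.
|E|(n=7)/|E|(n=2) = (7/2)^-2 = 4/49

4/49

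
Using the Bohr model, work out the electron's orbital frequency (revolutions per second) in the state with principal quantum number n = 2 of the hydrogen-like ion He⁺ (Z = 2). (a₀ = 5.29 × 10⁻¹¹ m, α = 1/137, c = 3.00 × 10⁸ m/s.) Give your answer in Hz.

r = n²a₀/Z = 1.06 × 10⁻¹⁰ m, v = Zαc/n = 2.19 × 10⁶ m/s
f = v/(2πr) = 3.29 × 10¹⁵ Hz

3.29 × 10¹⁵ Hz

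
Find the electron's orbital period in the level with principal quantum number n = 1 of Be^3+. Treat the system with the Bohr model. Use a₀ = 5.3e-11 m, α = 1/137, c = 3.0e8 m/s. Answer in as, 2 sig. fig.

9.5 as

r = n²a₀/Z = 1²·5.3e-11/4 = 1.3e-11 m
v = Zαc/n = 4·0.0073·3.0e8/1 = 8.8e6 m/s
T = 2πr/v = 9.5e-18 s = 9.5 as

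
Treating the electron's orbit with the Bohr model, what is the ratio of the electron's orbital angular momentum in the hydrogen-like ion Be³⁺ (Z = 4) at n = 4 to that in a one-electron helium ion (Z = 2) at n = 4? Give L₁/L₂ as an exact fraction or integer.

1

L = nℏ is independent of Z.
L₁/L₂ = n₁/n₂ = 4/4 = 1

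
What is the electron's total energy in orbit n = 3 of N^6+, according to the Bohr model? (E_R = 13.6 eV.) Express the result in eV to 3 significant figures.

E_n = −E_R·Z²/n² = −13.6 × 7²/3² = -74.0 eV

-74.0 eV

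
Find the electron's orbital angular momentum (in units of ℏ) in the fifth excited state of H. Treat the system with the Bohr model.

L_n = nℏ, so L/ℏ = n = 6.

6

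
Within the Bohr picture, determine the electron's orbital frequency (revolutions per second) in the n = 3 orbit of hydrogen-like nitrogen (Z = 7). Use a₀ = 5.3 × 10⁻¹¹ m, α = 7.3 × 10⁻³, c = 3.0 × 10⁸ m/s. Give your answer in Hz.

r = n²a₀/Z = 6.8 × 10⁻¹¹ m, v = Zαc/n = 5.1 × 10⁶ m/s
f = v/(2πr) = 1.2 × 10¹⁶ Hz

1.2 × 10¹⁶ Hz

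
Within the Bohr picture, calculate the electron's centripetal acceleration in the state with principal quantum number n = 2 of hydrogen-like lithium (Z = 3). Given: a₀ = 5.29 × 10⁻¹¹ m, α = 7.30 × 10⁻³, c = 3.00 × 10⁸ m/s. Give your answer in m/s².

1.53 × 10²³ m/s²

r = n²a₀/Z = 7.05 × 10⁻¹¹ m, v = Zαc/n = 3.29 × 10⁶ m/s
a = v²/r = (3.29 × 10⁶)² / 7.05 × 10⁻¹¹ = 1.53 × 10²³ m/s²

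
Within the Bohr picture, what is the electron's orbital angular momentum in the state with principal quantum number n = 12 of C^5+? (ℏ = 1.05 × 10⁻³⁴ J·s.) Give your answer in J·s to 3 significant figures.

1.26 × 10⁻³³ J·s

L_n = nℏ = 12 × 1.05 × 10⁻³⁴ = 1.26 × 10⁻³³ J·s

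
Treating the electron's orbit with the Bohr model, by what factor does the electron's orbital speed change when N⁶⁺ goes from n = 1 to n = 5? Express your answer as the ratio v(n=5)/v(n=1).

v ∝ Z^1 · n^-1; with Z fixed, v ∝ n^-1.
v(n=5)/v(n=1) = (5/1)^-1 = 1/5

1/5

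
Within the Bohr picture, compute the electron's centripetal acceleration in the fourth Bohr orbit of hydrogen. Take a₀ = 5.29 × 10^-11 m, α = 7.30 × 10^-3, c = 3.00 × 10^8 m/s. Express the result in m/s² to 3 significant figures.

r = n²a₀/Z = 8.46 × 10^-10 m, v = Zαc/n = 5.47 × 10^5 m/s
a = v²/r = (5.47 × 10^5)² / 8.46 × 10^-10 = 3.54 × 10^20 m/s²

3.54 × 10^20 m/s²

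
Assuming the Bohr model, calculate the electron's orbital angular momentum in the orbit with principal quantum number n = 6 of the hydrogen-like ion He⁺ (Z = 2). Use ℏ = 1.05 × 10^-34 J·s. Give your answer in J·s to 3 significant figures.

6.30 × 10^-34 J·s

L_n = nℏ = 6 × 1.05 × 10^-34 = 6.30 × 10^-34 J·s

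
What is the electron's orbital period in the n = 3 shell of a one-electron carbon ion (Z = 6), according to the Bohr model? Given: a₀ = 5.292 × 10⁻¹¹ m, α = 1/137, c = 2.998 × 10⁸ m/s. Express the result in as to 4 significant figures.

114.0 as

r = n²a₀/Z = 3²·5.292 × 10⁻¹¹/6 = 7.938 × 10⁻¹¹ m
v = Zαc/n = 6·0.007299·2.998 × 10⁸/3 = 4.377 × 10⁶ m/s
T = 2πr/v = 1.140 × 10⁻¹⁶ s = 114.0 as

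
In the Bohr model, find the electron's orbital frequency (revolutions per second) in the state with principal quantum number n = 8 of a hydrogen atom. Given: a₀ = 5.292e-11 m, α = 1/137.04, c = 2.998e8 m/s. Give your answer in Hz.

r = n²a₀/Z = 3.387e-9 m, v = Zαc/n = 2.735e5 m/s
f = v/(2πr) = 1.285e13 Hz

1.285e13 Hz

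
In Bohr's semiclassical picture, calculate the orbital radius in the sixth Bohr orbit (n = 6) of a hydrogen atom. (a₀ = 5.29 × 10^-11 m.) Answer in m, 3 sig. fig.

r_n = n²a₀/Z = 6² × 5.29 × 10^-11 / 1
    = 36 × 5.29 × 10^-11 / 1 = 1.90 × 10^-9 m

1.90 × 10^-9 m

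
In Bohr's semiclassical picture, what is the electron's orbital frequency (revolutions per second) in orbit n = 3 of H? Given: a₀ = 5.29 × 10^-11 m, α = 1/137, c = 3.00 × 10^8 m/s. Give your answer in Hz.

2.44 × 10^14 Hz

r = n²a₀/Z = 4.76 × 10^-10 m, v = Zαc/n = 7.30 × 10^5 m/s
f = v/(2πr) = 2.44 × 10^14 Hz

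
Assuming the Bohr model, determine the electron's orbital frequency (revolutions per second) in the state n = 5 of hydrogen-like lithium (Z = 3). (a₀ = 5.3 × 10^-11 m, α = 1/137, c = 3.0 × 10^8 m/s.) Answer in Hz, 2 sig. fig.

r = n²a₀/Z = 4.4 × 10^-10 m, v = Zαc/n = 1.3 × 10^6 m/s
f = v/(2πr) = 4.7 × 10^14 Hz

4.7 × 10^14 Hz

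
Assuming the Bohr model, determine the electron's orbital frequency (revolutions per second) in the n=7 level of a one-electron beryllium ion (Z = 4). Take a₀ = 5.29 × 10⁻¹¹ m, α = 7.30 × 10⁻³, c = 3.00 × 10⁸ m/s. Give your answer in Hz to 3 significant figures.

r = n²a₀/Z = 6.48 × 10⁻¹⁰ m, v = Zαc/n = 1.25 × 10⁶ m/s
f = v/(2πr) = 3.07 × 10¹⁴ Hz

3.07 × 10¹⁴ Hz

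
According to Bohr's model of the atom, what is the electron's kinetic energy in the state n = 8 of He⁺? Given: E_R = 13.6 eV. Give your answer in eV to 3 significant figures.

For a Coulomb orbit the virial theorem gives K = −E_n.
E_n = −E_R·Z²/n², so K = E_R·Z²/n² = 13.6 × 2²/8² = 0.850 eV

0.850 eV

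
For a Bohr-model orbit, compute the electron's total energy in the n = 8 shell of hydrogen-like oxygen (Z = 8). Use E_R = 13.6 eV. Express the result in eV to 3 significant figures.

E_n = −E_R·Z²/n² = −13.6 × 8²/8² = -13.6 eV

-13.6 eV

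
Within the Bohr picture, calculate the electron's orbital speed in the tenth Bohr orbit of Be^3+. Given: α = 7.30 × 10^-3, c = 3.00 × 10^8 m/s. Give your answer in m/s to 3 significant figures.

v_n = Zαc/n = 4 × 0.00730 × 3.00 × 10^8 / 10
    = 8.76 × 10^5 m/s

8.76 × 10^5 m/s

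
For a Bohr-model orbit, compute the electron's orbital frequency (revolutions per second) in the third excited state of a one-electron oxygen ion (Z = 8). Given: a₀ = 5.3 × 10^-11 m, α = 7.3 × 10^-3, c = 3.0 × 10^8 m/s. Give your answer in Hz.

r = n²a₀/Z = 1.1 × 10^-10 m, v = Zαc/n = 4.4 × 10^6 m/s
f = v/(2πr) = 6.6 × 10^15 Hz

6.6 × 10^15 Hz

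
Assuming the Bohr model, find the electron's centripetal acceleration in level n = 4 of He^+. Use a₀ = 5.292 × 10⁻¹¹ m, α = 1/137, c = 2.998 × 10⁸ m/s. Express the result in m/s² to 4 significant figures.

2.828 × 10²¹ m/s²

r = n²a₀/Z = 4.234 × 10⁻¹⁰ m, v = Zαc/n = 1.094 × 10⁶ m/s
a = v²/r = (1.094 × 10⁶)² / 4.234 × 10⁻¹⁰ = 2.828 × 10²¹ m/s²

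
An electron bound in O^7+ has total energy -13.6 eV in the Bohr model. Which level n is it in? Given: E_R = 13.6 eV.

E_n = −E_R Z²/n² ⇒ n² = E_R Z²/(−E_n) = 13.6 × 8² / 13.6 ≈ 64.00
n = 8

8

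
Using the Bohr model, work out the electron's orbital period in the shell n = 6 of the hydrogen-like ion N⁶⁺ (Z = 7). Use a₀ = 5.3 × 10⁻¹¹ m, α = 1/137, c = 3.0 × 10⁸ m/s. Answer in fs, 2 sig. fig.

r = n²a₀/Z = 6²·5.3 × 10⁻¹¹/7 = 2.7 × 10⁻¹⁰ m
v = Zαc/n = 7·0.0073·3.0 × 10⁸/6 = 2.6 × 10⁶ m/s
T = 2πr/v = 6.7 × 10⁻¹⁶ s = 0.67 fs

0.67 fs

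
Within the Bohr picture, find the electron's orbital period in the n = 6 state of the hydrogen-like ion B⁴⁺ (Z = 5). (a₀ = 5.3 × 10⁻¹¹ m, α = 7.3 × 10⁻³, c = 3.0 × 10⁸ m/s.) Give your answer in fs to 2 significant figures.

1.3 fs

r = n²a₀/Z = 6²·5.3 × 10⁻¹¹/5 = 3.8 × 10⁻¹⁰ m
v = Zαc/n = 5·0.0073·3.0 × 10⁸/6 = 1.8 × 10⁶ m/s
T = 2πr/v = 1.3 × 10⁻¹⁵ s = 1.3 fs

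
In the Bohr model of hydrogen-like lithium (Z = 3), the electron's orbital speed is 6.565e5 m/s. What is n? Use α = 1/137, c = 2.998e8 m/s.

v_n = Zαc/n ⇒ n = Zαc/v = 3 × 0.007299 × 2.998e8 / 6.565e5 ≈ 10.00
n = 10

10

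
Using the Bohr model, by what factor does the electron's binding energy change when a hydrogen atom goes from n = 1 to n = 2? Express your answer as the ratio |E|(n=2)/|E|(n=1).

1/4

|E| ∝ Z^2 · n^-2; with Z fixed, |E| ∝ n^-2.
|E|(n=2)/|E|(n=1) = (2/1)^-2 = 1/4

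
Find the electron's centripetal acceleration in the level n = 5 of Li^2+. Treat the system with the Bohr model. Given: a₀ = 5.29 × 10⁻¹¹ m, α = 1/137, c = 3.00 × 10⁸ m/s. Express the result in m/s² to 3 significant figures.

3.92 × 10²¹ m/s²

r = n²a₀/Z = 4.41 × 10⁻¹⁰ m, v = Zαc/n = 1.31 × 10⁶ m/s
a = v²/r = (1.31 × 10⁶)² / 4.41 × 10⁻¹⁰ = 3.92 × 10²¹ m/s²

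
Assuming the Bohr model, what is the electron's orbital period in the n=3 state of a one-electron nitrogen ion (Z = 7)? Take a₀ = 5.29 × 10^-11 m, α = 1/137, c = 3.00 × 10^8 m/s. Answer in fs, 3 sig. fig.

r = n²a₀/Z = 3²·5.29 × 10^-11/7 = 6.80 × 10^-11 m
v = Zαc/n = 7·0.00730·3.00 × 10^8/3 = 5.11 × 10^6 m/s
T = 2πr/v = 8.36 × 10^-17 s = 0.0836 fs

0.0836 fs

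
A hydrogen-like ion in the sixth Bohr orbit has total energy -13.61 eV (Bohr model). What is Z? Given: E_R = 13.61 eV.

E_n = −E_R Z²/n² ⇒ Z² = −E_n n²/E_R = 13.61 × 6² / 13.61 ≈ 36.00
Z = 6

6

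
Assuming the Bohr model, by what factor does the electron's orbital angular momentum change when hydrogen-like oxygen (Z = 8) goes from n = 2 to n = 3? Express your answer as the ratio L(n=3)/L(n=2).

3/2

L = nℏ depends only on n, so L ∝ n.
L(n=3)/L(n=2) = (3/2)^1 = 3/2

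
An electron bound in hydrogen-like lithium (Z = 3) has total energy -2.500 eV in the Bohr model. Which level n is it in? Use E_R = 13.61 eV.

E_n = −E_R Z²/n² ⇒ n² = E_R Z²/(−E_n) = 13.61 × 3² / 2.500 ≈ 49.00
n = 7

7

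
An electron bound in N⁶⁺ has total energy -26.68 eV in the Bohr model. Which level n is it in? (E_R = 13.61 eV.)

5

E_n = −E_R Z²/n² ⇒ n² = E_R Z²/(−E_n) = 13.61 × 7² / 26.68 ≈ 25.00
n = 5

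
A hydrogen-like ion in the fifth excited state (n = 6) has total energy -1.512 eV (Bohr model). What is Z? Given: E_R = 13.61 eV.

E_n = −E_R Z²/n² ⇒ Z² = −E_n n²/E_R = 1.512 × 6² / 13.61 ≈ 4.00
Z = 2

2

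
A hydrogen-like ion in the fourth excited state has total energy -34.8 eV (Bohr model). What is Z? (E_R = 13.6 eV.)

8

E_n = −E_R Z²/n² ⇒ Z² = −E_n n²/E_R = 34.8 × 5² / 13.6 ≈ 63.97
Z = 8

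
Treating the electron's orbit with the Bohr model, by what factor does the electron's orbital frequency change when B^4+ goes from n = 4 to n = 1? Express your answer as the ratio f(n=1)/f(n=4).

f ∝ Z^2 · n^-3; with Z fixed, f ∝ n^-3.
f(n=1)/f(n=4) = (1/4)^-3 = 64

64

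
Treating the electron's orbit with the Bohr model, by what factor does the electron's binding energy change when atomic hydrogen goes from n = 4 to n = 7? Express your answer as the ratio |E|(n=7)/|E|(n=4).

16/49

|E| ∝ Z^2 · n^-2; with Z fixed, |E| ∝ n^-2.
|E|(n=7)/|E|(n=4) = (7/4)^-2 = 16/49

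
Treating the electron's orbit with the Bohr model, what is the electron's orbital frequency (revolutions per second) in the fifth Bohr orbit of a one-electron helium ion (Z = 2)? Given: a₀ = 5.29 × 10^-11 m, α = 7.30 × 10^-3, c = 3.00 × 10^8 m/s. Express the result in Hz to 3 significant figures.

r = n²a₀/Z = 6.61 × 10^-10 m, v = Zαc/n = 8.76 × 10^5 m/s
f = v/(2πr) = 2.11 × 10^14 Hz

2.11 × 10^14 Hz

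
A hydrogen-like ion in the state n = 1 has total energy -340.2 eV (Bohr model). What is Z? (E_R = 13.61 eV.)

5

E_n = −E_R Z²/n² ⇒ Z² = −E_n n²/E_R = 340.2 × 1² / 13.61 ≈ 25.00
Z = 5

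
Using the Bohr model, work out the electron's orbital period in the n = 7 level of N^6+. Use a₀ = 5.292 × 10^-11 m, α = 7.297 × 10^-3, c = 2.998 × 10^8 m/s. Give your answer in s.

1.064 × 10^-15 s

r = n²a₀/Z = 7²·5.292 × 10^-11/7 = 3.704 × 10^-10 m
v = Zαc/n = 7·0.007297·2.998 × 10^8/7 = 2.188 × 10^6 m/s
T = 2πr/v = 1.064 × 10^-15 s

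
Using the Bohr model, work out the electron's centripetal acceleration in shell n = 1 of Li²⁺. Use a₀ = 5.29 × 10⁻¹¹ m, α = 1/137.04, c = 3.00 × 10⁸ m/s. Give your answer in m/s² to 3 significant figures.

2.45 × 10²⁴ m/s²

r = n²a₀/Z = 1.76 × 10⁻¹¹ m, v = Zαc/n = 6.57 × 10⁶ m/s
a = v²/r = (6.57 × 10⁶)² / 1.76 × 10⁻¹¹ = 2.45 × 10²⁴ m/s²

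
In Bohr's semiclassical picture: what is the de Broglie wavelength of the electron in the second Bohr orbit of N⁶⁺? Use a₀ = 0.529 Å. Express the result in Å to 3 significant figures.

The Bohr quantisation condition is nλ = 2πr_n.
r_n = n²a₀/Z = 0.302 Å
λ = 2πr_n/n = 2π·0.302/2 = 0.950 Å

0.950 Å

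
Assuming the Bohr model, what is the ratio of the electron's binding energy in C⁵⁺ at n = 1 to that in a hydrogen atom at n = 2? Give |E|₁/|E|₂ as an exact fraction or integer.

|E| ∝ Z^2 · n^-2
|E|₁/|E|₂ = (6/1)^2 · (1/2)^-2 = 144

144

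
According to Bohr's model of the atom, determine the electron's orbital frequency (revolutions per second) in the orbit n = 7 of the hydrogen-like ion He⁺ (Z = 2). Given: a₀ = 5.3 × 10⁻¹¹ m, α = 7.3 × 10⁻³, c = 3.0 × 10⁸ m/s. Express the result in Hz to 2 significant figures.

7.7 × 10¹³ Hz

r = n²a₀/Z = 1.3 × 10⁻⁹ m, v = Zαc/n = 6.3 × 10⁵ m/s
f = v/(2πr) = 7.7 × 10¹³ Hz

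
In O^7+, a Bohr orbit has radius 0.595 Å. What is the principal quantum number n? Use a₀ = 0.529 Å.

3

r_n = n²a₀/Z ⇒ n² = rZ/a₀ = 0.595 × 8 / 0.529 ≈ 9.00
n = 3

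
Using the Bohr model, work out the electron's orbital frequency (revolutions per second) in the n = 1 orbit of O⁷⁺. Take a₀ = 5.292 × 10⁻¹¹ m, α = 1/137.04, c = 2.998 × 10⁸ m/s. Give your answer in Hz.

4.211 × 10¹⁷ Hz

r = n²a₀/Z = 6.615 × 10⁻¹² m, v = Zαc/n = 1.750 × 10⁷ m/s
f = v/(2πr) = 4.211 × 10¹⁷ Hz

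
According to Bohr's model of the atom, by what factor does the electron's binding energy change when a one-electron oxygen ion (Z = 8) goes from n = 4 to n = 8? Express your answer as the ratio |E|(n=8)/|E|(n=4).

|E| ∝ Z^2 · n^-2; with Z fixed, |E| ∝ n^-2.
|E|(n=8)/|E|(n=4) = (8/4)^-2 = 1/4

1/4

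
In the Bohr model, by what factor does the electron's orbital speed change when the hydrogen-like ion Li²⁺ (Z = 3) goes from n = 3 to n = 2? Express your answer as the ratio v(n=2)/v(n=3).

v ∝ Z^1 · n^-1; with Z fixed, v ∝ n^-1.
v(n=2)/v(n=3) = (2/3)^-1 = 3/2

3/2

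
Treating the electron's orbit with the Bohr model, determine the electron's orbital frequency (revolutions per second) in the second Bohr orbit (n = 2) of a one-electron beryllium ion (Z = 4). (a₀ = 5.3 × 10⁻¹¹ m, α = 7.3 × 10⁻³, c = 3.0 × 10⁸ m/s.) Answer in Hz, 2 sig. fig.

1.3 × 10¹⁶ Hz

r = n²a₀/Z = 5.3 × 10⁻¹¹ m, v = Zαc/n = 4.4 × 10⁶ m/s
f = v/(2πr) = 1.3 × 10¹⁶ Hz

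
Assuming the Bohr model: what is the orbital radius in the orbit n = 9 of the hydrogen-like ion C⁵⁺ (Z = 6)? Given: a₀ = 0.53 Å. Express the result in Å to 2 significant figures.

r_n = n²a₀/Z = 9² × 0.53 / 6
    = 81 × 0.53 / 6 = 7.2 Å

7.2 Å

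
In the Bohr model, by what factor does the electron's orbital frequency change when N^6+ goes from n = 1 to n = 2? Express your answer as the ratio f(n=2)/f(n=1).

1/8

f ∝ Z^2 · n^-3; with Z fixed, f ∝ n^-3.
f(n=2)/f(n=1) = (2/1)^-3 = 1/8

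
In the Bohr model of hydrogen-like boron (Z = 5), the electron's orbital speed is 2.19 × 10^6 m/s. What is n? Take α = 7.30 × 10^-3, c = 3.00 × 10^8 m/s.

v_n = Zαc/n ⇒ n = Zαc/v = 5 × 0.00730 × 3.00 × 10^8 / 2.19 × 10^6 ≈ 5.00
n = 5

5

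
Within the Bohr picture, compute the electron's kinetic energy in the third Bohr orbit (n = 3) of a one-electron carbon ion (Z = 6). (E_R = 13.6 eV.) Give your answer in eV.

For a Coulomb orbit the virial theorem gives K = −E_n.
E_n = −E_R·Z²/n², so K = E_R·Z²/n² = 13.6 × 6²/3² = 54.4 eV

54.4 eV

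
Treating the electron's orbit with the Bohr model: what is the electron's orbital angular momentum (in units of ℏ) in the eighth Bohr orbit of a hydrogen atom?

8

L_n = nℏ, so L/ℏ = n = 8.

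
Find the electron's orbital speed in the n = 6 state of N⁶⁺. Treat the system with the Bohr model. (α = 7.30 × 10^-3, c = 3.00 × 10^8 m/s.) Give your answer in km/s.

2560 km/s

v_n = Zαc/n = 7 × 0.00730 × 3.00 × 10^8 / 6
    = 2560 km/s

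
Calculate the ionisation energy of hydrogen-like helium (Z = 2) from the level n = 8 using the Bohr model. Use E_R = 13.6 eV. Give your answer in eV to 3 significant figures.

0.850 eV

E_n = −E_R·Z²/n² = −13.6 × 2²/8² eV = -0.850 eV
Ionisation energy = −E_n = 0.850 eV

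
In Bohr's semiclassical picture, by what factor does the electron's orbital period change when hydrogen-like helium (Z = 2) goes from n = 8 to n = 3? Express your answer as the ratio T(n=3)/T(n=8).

27/512

T ∝ Z^-2 · n^3; with Z fixed, T ∝ n^3.
T(n=3)/T(n=8) = (3/8)^3 = 27/512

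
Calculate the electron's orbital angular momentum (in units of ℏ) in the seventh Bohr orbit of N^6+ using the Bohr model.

L_n = nℏ, so L/ℏ = n = 7.

7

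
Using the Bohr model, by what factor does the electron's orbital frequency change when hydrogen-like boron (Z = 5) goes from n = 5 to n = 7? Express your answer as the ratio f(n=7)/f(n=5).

125/343

f ∝ Z^2 · n^-3; with Z fixed, f ∝ n^-3.
f(n=7)/f(n=5) = (7/5)^-3 = 125/343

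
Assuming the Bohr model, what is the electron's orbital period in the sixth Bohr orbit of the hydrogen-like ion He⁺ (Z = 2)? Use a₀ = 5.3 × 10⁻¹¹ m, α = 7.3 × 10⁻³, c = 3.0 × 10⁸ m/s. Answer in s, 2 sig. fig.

r = n²a₀/Z = 6²·5.3 × 10⁻¹¹/2 = 9.5 × 10⁻¹⁰ m
v = Zαc/n = 2·0.0073·3.0 × 10⁸/6 = 7.3 × 10⁵ m/s
T = 2πr/v = 8.2 × 10⁻¹⁵ s

8.2 × 10⁻¹⁵ s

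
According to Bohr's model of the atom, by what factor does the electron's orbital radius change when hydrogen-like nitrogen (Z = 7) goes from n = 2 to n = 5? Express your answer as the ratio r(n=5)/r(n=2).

25/4

r ∝ Z^-1 · n^2; with Z fixed, r ∝ n^2.
r(n=5)/r(n=2) = (5/2)^2 = 25/4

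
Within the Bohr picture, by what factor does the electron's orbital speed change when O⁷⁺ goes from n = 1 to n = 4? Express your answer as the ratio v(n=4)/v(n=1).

1/4

v ∝ Z^1 · n^-1; with Z fixed, v ∝ n^-1.
v(n=4)/v(n=1) = (4/1)^-1 = 1/4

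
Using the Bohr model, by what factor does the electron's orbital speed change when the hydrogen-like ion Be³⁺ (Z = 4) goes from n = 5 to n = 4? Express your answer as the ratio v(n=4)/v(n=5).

5/4

v ∝ Z^1 · n^-1; with Z fixed, v ∝ n^-1.
v(n=4)/v(n=5) = (4/5)^-1 = 5/4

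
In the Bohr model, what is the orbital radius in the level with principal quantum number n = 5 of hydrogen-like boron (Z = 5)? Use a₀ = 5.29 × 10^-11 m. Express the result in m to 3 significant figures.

2.64 × 10^-10 m

r_n = n²a₀/Z = 5² × 5.29 × 10^-11 / 5
    = 25 × 5.29 × 10^-11 / 5 = 2.64 × 10^-10 m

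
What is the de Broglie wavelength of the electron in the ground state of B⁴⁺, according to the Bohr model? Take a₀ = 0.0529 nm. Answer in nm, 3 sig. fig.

The Bohr quantisation condition is nλ = 2πr_n.
r_n = n²a₀/Z = 0.0106 nm
λ = 2πr_n/n = 2π·0.0106/1 = 0.0665 nm

0.0665 nm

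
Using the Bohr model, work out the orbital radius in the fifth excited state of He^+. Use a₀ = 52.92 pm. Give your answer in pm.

952.6 pm

r_n = n²a₀/Z = 6² × 52.92 / 2
    = 36 × 52.92 / 2 = 952.6 pm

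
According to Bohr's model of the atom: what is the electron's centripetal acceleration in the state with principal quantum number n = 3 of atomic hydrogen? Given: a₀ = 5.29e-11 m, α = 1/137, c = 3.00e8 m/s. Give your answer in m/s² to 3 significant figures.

r = n²a₀/Z = 4.76e-10 m, v = Zαc/n = 7.30e5 m/s
a = v²/r = (7.30e5)² / 4.76e-10 = 1.12e21 m/s²

1.12e21 m/s²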